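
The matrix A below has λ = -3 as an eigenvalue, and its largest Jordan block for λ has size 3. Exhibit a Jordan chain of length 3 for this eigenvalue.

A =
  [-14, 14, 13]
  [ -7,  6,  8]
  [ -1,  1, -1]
A Jordan chain for λ = -3 of length 3:
v_1 = (10, 6, 2)ᵀ
v_2 = (-11, -7, -1)ᵀ
v_3 = (1, 0, 0)ᵀ

Let N = A − (-3)·I. We want v_3 with N^3 v_3 = 0 but N^2 v_3 ≠ 0; then v_{j-1} := N · v_j for j = 3, …, 2.

Pick v_3 = (1, 0, 0)ᵀ.
Then v_2 = N · v_3 = (-11, -7, -1)ᵀ.
Then v_1 = N · v_2 = (10, 6, 2)ᵀ.

Sanity check: (A − (-3)·I) v_1 = (0, 0, 0)ᵀ = 0. ✓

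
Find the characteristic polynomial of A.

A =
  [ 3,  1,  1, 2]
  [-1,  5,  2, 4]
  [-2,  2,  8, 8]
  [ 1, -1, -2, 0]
x^4 - 16*x^3 + 96*x^2 - 256*x + 256

Expanding det(x·I − A) (e.g. by cofactor expansion or by noting that A is similar to its Jordan form J, which has the same characteristic polynomial as A) gives
  χ_A(x) = x^4 - 16*x^3 + 96*x^2 - 256*x + 256
which factors as (x - 4)^4. The eigenvalues (with algebraic multiplicities) are λ = 4 with multiplicity 4.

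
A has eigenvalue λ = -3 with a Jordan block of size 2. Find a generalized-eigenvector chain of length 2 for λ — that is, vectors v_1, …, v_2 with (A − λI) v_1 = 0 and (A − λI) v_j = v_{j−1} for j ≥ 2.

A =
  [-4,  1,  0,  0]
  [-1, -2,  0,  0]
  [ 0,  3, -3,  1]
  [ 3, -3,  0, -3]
A Jordan chain for λ = -3 of length 2:
v_1 = (-1, -1, 0, 3)ᵀ
v_2 = (1, 0, 0, 0)ᵀ

Let N = A − (-3)·I. We want v_2 with N^2 v_2 = 0 but N^1 v_2 ≠ 0; then v_{j-1} := N · v_j for j = 2, …, 2.

Pick v_2 = (1, 0, 0, 0)ᵀ.
Then v_1 = N · v_2 = (-1, -1, 0, 3)ᵀ.

Sanity check: (A − (-3)·I) v_1 = (0, 0, 0, 0)ᵀ = 0. ✓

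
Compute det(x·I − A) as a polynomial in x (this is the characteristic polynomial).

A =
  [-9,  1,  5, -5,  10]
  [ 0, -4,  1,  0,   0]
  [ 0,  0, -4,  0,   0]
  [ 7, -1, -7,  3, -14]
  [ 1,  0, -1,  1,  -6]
x^5 + 20*x^4 + 160*x^3 + 640*x^2 + 1280*x + 1024

Expanding det(x·I − A) (e.g. by cofactor expansion or by noting that A is similar to its Jordan form J, which has the same characteristic polynomial as A) gives
  χ_A(x) = x^5 + 20*x^4 + 160*x^3 + 640*x^2 + 1280*x + 1024
which factors as (x + 4)^5. The eigenvalues (with algebraic multiplicities) are λ = -4 with multiplicity 5.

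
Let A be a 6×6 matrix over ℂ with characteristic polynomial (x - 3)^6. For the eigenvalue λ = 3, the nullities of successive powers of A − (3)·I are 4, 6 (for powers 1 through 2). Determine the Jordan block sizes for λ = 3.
Block sizes for λ = 3: [2, 2, 1, 1]

From the dimensions of kernels of powers, the number of Jordan blocks of size at least j is d_j − d_{j−1} where d_j = dim ker(N^j) (with d_0 = 0). Computing the differences gives [4, 2].
The number of blocks of size exactly k is (#blocks of size ≥ k) − (#blocks of size ≥ k + 1), so the partition is: 2 block(s) of size 1, 2 block(s) of size 2.
In nonincreasing order the block sizes are [2, 2, 1, 1].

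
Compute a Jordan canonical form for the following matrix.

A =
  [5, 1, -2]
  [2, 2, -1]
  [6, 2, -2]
J_1(1) ⊕ J_2(2)

The characteristic polynomial is
  det(x·I − A) = x^3 - 5*x^2 + 8*x - 4 = (x - 2)^2*(x - 1)

Eigenvalues and multiplicities (the geometric multiplicity of λ is n − rank(A − λI), which equals the number of Jordan blocks for λ):
  λ = 1: algebraic multiplicity = 1, geometric multiplicity = 1
  λ = 2: algebraic multiplicity = 2, geometric multiplicity = 1

Determining the block sizes for each eigenvalue:
  λ = 1: one block (gm = 1), so the single block has size am = 1 → block sizes [1]
  λ = 2: one block (gm = 1), so the single block has size am = 2 → block sizes [2]

Assembling the blocks gives a Jordan form
J =
  [1, 0, 0]
  [0, 2, 1]
  [0, 0, 2]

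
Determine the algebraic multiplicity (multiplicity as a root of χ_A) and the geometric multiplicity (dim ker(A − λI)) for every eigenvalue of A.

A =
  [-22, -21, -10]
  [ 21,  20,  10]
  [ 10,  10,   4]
λ = -1: alg = 2, geom = 1; λ = 4: alg = 1, geom = 1

Step 1 — factor the characteristic polynomial to read off the algebraic multiplicities:
  χ_A(x) = (x - 4)*(x + 1)^2

Step 2 — compute geometric multiplicities via the rank-nullity identity g(λ) = n − rank(A − λI):
  rank(A − (-1)·I) = 2, so dim ker(A − (-1)·I) = n − 2 = 1
  rank(A − (4)·I) = 2, so dim ker(A − (4)·I) = n − 2 = 1

Summary:
  λ = -1: algebraic multiplicity = 2, geometric multiplicity = 1
  λ = 4: algebraic multiplicity = 1, geometric multiplicity = 1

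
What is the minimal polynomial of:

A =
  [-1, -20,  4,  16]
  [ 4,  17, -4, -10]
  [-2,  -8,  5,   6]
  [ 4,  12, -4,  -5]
x^2 - 8*x + 15

The characteristic polynomial is χ_A(x) = (x - 5)^2*(x - 3)^2, so the eigenvalues are known. The minimal polynomial is
  m_A(x) = Π_λ (x − λ)^{k_λ}
where k_λ is the size of the *largest* Jordan block for λ (equivalently, the smallest k with (A − λI)^k v = 0 for every generalised eigenvector v of λ).

  λ = 3: largest Jordan block has size 1, contributing (x − 3)
  λ = 5: largest Jordan block has size 1, contributing (x − 5)

So m_A(x) = (x - 5)*(x - 3) = x^2 - 8*x + 15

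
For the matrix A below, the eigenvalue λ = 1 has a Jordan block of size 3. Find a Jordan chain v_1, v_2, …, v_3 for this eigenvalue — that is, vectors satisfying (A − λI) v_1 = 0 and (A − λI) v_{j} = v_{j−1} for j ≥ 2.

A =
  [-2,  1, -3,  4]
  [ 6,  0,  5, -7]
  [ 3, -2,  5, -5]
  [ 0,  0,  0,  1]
A Jordan chain for λ = 1 of length 3:
v_1 = (6, -9, -9, 0)ᵀ
v_2 = (-3, 6, 3, 0)ᵀ
v_3 = (1, 0, 0, 0)ᵀ

Let N = A − (1)·I. We want v_3 with N^3 v_3 = 0 but N^2 v_3 ≠ 0; then v_{j-1} := N · v_j for j = 3, …, 2.

Pick v_3 = (1, 0, 0, 0)ᵀ.
Then v_2 = N · v_3 = (-3, 6, 3, 0)ᵀ.
Then v_1 = N · v_2 = (6, -9, -9, 0)ᵀ.

Sanity check: (A − (1)·I) v_1 = (0, 0, 0, 0)ᵀ = 0. ✓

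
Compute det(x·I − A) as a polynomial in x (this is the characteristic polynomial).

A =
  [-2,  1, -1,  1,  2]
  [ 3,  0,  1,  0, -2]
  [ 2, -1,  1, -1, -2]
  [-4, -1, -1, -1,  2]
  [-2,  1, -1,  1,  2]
x^5

Expanding det(x·I − A) (e.g. by cofactor expansion or by noting that A is similar to its Jordan form J, which has the same characteristic polynomial as A) gives
  χ_A(x) = x^5
which factors as x^5. The eigenvalues (with algebraic multiplicities) are λ = 0 with multiplicity 5.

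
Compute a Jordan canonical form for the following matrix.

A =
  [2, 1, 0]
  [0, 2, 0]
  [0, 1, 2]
J_2(2) ⊕ J_1(2)

The characteristic polynomial is
  det(x·I − A) = x^3 - 6*x^2 + 12*x - 8 = (x - 2)^3

Eigenvalues and multiplicities (the geometric multiplicity of λ is n − rank(A − λI), which equals the number of Jordan blocks for λ):
  λ = 2: algebraic multiplicity = 3, geometric multiplicity = 2

Determining the block sizes for each eigenvalue:
  λ = 2: 2 blocks summing to 3 forces exactly one block of size 2 and the rest size 1 → block sizes [2, 1]

Assembling the blocks gives a Jordan form
J =
  [2, 1, 0]
  [0, 2, 0]
  [0, 0, 2]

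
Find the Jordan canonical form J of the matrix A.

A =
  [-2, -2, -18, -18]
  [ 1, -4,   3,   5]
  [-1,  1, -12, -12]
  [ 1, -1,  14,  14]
J_3(-2) ⊕ J_1(2)

The characteristic polynomial is
  det(x·I − A) = x^4 + 4*x^3 - 16*x - 16 = (x - 2)*(x + 2)^3

Eigenvalues and multiplicities (the geometric multiplicity of λ is n − rank(A − λI), which equals the number of Jordan blocks for λ):
  λ = -2: algebraic multiplicity = 3, geometric multiplicity = 1
  λ = 2: algebraic multiplicity = 1, geometric multiplicity = 1

Determining the block sizes for each eigenvalue:
  λ = -2: one block (gm = 1), so the single block has size am = 3 → block sizes [3]
  λ = 2: one block (gm = 1), so the single block has size am = 1 → block sizes [1]

Assembling the blocks gives a Jordan form
J =
  [-2,  1,  0, 0]
  [ 0, -2,  1, 0]
  [ 0,  0, -2, 0]
  [ 0,  0,  0, 2]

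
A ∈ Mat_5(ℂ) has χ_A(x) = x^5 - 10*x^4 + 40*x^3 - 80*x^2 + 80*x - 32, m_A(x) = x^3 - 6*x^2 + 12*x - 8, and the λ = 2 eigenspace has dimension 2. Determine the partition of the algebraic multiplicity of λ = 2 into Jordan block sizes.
Block sizes for λ = 2: [3, 2]

Step 1 — from the characteristic polynomial, algebraic multiplicity of λ = 2 is 5. From dim ker(A − (2)·I) = 2, there are exactly 2 Jordan blocks for λ = 2.
Step 2 — from the minimal polynomial, the factor (x − 2)^3 tells us the largest block for λ = 2 has size 3.
Step 3 — with total size 5, 2 blocks, and largest block 3, the block sizes (in nonincreasing order) are [3, 2].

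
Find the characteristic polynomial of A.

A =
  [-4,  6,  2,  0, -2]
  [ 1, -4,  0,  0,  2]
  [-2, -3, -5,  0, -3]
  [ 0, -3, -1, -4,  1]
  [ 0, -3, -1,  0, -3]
x^5 + 20*x^4 + 160*x^3 + 640*x^2 + 1280*x + 1024

Expanding det(x·I − A) (e.g. by cofactor expansion or by noting that A is similar to its Jordan form J, which has the same characteristic polynomial as A) gives
  χ_A(x) = x^5 + 20*x^4 + 160*x^3 + 640*x^2 + 1280*x + 1024
which factors as (x + 4)^5. The eigenvalues (with algebraic multiplicities) are λ = -4 with multiplicity 5.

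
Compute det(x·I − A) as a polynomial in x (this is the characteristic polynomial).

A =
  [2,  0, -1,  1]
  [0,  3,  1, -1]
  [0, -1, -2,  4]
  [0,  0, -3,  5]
x^4 - 8*x^3 + 24*x^2 - 32*x + 16

Expanding det(x·I − A) (e.g. by cofactor expansion or by noting that A is similar to its Jordan form J, which has the same characteristic polynomial as A) gives
  χ_A(x) = x^4 - 8*x^3 + 24*x^2 - 32*x + 16
which factors as (x - 2)^4. The eigenvalues (with algebraic multiplicities) are λ = 2 with multiplicity 4.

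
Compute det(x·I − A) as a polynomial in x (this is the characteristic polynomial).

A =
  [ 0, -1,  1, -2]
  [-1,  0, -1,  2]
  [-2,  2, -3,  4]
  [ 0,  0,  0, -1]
x^4 + 4*x^3 + 6*x^2 + 4*x + 1

Expanding det(x·I − A) (e.g. by cofactor expansion or by noting that A is similar to its Jordan form J, which has the same characteristic polynomial as A) gives
  χ_A(x) = x^4 + 4*x^3 + 6*x^2 + 4*x + 1
which factors as (x + 1)^4. The eigenvalues (with algebraic multiplicities) are λ = -1 with multiplicity 4.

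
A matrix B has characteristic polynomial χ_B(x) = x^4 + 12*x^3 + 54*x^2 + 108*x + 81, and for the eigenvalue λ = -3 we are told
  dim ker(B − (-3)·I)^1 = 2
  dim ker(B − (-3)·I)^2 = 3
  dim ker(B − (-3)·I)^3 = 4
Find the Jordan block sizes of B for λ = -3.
Block sizes for λ = -3: [3, 1]

From the dimensions of kernels of powers, the number of Jordan blocks of size at least j is d_j − d_{j−1} where d_j = dim ker(N^j) (with d_0 = 0). Computing the differences gives [2, 1, 1].
The number of blocks of size exactly k is (#blocks of size ≥ k) − (#blocks of size ≥ k + 1), so the partition is: 1 block(s) of size 1, 1 block(s) of size 3.
In nonincreasing order the block sizes are [3, 1].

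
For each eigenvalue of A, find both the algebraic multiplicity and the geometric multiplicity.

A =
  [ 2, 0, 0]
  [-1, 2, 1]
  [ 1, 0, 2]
λ = 2: alg = 3, geom = 1

Step 1 — factor the characteristic polynomial to read off the algebraic multiplicities:
  χ_A(x) = (x - 2)^3

Step 2 — compute geometric multiplicities via the rank-nullity identity g(λ) = n − rank(A − λI):
  rank(A − (2)·I) = 2, so dim ker(A − (2)·I) = n − 2 = 1

Summary:
  λ = 2: algebraic multiplicity = 3, geometric multiplicity = 1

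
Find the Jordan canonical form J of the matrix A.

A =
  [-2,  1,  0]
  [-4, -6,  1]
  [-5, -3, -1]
J_3(-3)

The characteristic polynomial is
  det(x·I − A) = x^3 + 9*x^2 + 27*x + 27 = (x + 3)^3

Eigenvalues and multiplicities (the geometric multiplicity of λ is n − rank(A − λI), which equals the number of Jordan blocks for λ):
  λ = -3: algebraic multiplicity = 3, geometric multiplicity = 1

Determining the block sizes for each eigenvalue:
  λ = -3: one block (gm = 1), so the single block has size am = 3 → block sizes [3]

Assembling the blocks gives a Jordan form
J =
  [-3,  1,  0]
  [ 0, -3,  1]
  [ 0,  0, -3]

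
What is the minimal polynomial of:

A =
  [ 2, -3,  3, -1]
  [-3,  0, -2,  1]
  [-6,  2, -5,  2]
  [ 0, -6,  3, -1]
x^2 + 2*x + 1

The characteristic polynomial is χ_A(x) = (x + 1)^4, so the eigenvalues are known. The minimal polynomial is
  m_A(x) = Π_λ (x − λ)^{k_λ}
where k_λ is the size of the *largest* Jordan block for λ (equivalently, the smallest k with (A − λI)^k v = 0 for every generalised eigenvector v of λ).

  λ = -1: largest Jordan block has size 2, contributing (x + 1)^2

So m_A(x) = (x + 1)^2 = x^2 + 2*x + 1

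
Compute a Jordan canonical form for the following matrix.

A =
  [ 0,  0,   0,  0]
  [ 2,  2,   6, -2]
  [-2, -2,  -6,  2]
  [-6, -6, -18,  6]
J_1(0) ⊕ J_1(0) ⊕ J_1(0) ⊕ J_1(2)

The characteristic polynomial is
  det(x·I − A) = x^4 - 2*x^3 = x^3*(x - 2)

Eigenvalues and multiplicities (the geometric multiplicity of λ is n − rank(A − λI), which equals the number of Jordan blocks for λ):
  λ = 0: algebraic multiplicity = 3, geometric multiplicity = 3
  λ = 2: algebraic multiplicity = 1, geometric multiplicity = 1

Determining the block sizes for each eigenvalue:
  λ = 0: gm = am = 3, so every block has size 1 → block sizes [1, 1, 1]
  λ = 2: one block (gm = 1), so the single block has size am = 1 → block sizes [1]

Assembling the blocks gives a Jordan form
J =
  [0, 0, 0, 0]
  [0, 0, 0, 0]
  [0, 0, 0, 0]
  [0, 0, 0, 2]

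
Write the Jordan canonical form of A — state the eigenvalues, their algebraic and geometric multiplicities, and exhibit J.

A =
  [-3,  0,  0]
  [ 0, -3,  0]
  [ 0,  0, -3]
J_1(-3) ⊕ J_1(-3) ⊕ J_1(-3)

The characteristic polynomial is
  det(x·I − A) = x^3 + 9*x^2 + 27*x + 27 = (x + 3)^3

Eigenvalues and multiplicities (the geometric multiplicity of λ is n − rank(A − λI), which equals the number of Jordan blocks for λ):
  λ = -3: algebraic multiplicity = 3, geometric multiplicity = 3

Determining the block sizes for each eigenvalue:
  λ = -3: gm = am = 3, so every block has size 1 → block sizes [1, 1, 1]

Assembling the blocks gives a Jordan form
J =
  [-3,  0,  0]
  [ 0, -3,  0]
  [ 0,  0, -3]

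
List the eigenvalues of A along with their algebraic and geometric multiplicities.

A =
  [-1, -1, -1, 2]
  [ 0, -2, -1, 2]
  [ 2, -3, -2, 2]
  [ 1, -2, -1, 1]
λ = -1: alg = 4, geom = 2

Step 1 — factor the characteristic polynomial to read off the algebraic multiplicities:
  χ_A(x) = (x + 1)^4

Step 2 — compute geometric multiplicities via the rank-nullity identity g(λ) = n − rank(A − λI):
  rank(A − (-1)·I) = 2, so dim ker(A − (-1)·I) = n − 2 = 2

Summary:
  λ = -1: algebraic multiplicity = 4, geometric multiplicity = 2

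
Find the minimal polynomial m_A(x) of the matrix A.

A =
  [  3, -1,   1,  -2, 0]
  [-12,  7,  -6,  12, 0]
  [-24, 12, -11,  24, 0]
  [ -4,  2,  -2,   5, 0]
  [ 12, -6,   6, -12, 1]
x^2 - 2*x + 1

The characteristic polynomial is χ_A(x) = (x - 1)^5, so the eigenvalues are known. The minimal polynomial is
  m_A(x) = Π_λ (x − λ)^{k_λ}
where k_λ is the size of the *largest* Jordan block for λ (equivalently, the smallest k with (A − λI)^k v = 0 for every generalised eigenvector v of λ).

  λ = 1: largest Jordan block has size 2, contributing (x − 1)^2

So m_A(x) = (x - 1)^2 = x^2 - 2*x + 1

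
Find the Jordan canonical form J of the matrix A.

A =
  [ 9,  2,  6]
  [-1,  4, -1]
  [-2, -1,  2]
J_3(5)

The characteristic polynomial is
  det(x·I − A) = x^3 - 15*x^2 + 75*x - 125 = (x - 5)^3

Eigenvalues and multiplicities (the geometric multiplicity of λ is n − rank(A − λI), which equals the number of Jordan blocks for λ):
  λ = 5: algebraic multiplicity = 3, geometric multiplicity = 1

Determining the block sizes for each eigenvalue:
  λ = 5: one block (gm = 1), so the single block has size am = 3 → block sizes [3]

Assembling the blocks gives a Jordan form
J =
  [5, 1, 0]
  [0, 5, 1]
  [0, 0, 5]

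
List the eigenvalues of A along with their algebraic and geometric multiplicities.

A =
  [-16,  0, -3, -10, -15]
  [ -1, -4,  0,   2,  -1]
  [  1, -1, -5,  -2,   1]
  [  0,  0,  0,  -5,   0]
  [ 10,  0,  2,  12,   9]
λ = -5: alg = 4, geom = 2; λ = -1: alg = 1, geom = 1

Step 1 — factor the characteristic polynomial to read off the algebraic multiplicities:
  χ_A(x) = (x + 1)*(x + 5)^4

Step 2 — compute geometric multiplicities via the rank-nullity identity g(λ) = n − rank(A − λI):
  rank(A − (-5)·I) = 3, so dim ker(A − (-5)·I) = n − 3 = 2
  rank(A − (-1)·I) = 4, so dim ker(A − (-1)·I) = n − 4 = 1

Summary:
  λ = -5: algebraic multiplicity = 4, geometric multiplicity = 2
  λ = -1: algebraic multiplicity = 1, geometric multiplicity = 1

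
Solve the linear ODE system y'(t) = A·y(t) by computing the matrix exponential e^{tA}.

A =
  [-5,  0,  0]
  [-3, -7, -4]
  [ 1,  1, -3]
e^{tA} =
  [exp(-5*t), 0, 0]
  [t^2*exp(-5*t) - 3*t*exp(-5*t), -2*t*exp(-5*t) + exp(-5*t), -4*t*exp(-5*t)]
  [-t^2*exp(-5*t)/2 + t*exp(-5*t), t*exp(-5*t), 2*t*exp(-5*t) + exp(-5*t)]

Strategy: write A = P · J · P⁻¹ where J is a Jordan canonical form, so e^{tA} = P · e^{tJ} · P⁻¹, and e^{tJ} can be computed block-by-block.

A has Jordan form
J =
  [-5,  1,  0]
  [ 0, -5,  1]
  [ 0,  0, -5]
(up to reordering of blocks).

Per-block formulas:
  For a 3×3 Jordan block J_3(-5): exp(t · J_3(-5)) = e^(-5t)·(I + t·N + (t^2/2)·N^2), where N is the 3×3 nilpotent shift.

After assembling e^{tJ} and conjugating by P, we get:

e^{tA} =
  [exp(-5*t), 0, 0]
  [t^2*exp(-5*t) - 3*t*exp(-5*t), -2*t*exp(-5*t) + exp(-5*t), -4*t*exp(-5*t)]
  [-t^2*exp(-5*t)/2 + t*exp(-5*t), t*exp(-5*t), 2*t*exp(-5*t) + exp(-5*t)]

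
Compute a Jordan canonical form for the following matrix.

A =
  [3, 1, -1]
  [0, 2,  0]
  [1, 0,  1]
J_3(2)

The characteristic polynomial is
  det(x·I − A) = x^3 - 6*x^2 + 12*x - 8 = (x - 2)^3

Eigenvalues and multiplicities (the geometric multiplicity of λ is n − rank(A − λI), which equals the number of Jordan blocks for λ):
  λ = 2: algebraic multiplicity = 3, geometric multiplicity = 1

Determining the block sizes for each eigenvalue:
  λ = 2: one block (gm = 1), so the single block has size am = 3 → block sizes [3]

Assembling the blocks gives a Jordan form
J =
  [2, 1, 0]
  [0, 2, 1]
  [0, 0, 2]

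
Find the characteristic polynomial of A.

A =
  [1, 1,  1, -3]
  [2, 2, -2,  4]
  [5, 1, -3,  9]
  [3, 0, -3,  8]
x^4 - 8*x^3 + 24*x^2 - 32*x + 16

Expanding det(x·I − A) (e.g. by cofactor expansion or by noting that A is similar to its Jordan form J, which has the same characteristic polynomial as A) gives
  χ_A(x) = x^4 - 8*x^3 + 24*x^2 - 32*x + 16
which factors as (x - 2)^4. The eigenvalues (with algebraic multiplicities) are λ = 2 with multiplicity 4.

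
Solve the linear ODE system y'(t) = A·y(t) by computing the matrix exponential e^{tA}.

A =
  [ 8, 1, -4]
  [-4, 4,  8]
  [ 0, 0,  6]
e^{tA} =
  [2*t*exp(6*t) + exp(6*t), t*exp(6*t), -4*t*exp(6*t)]
  [-4*t*exp(6*t), -2*t*exp(6*t) + exp(6*t), 8*t*exp(6*t)]
  [0, 0, exp(6*t)]

Strategy: write A = P · J · P⁻¹ where J is a Jordan canonical form, so e^{tA} = P · e^{tJ} · P⁻¹, and e^{tJ} can be computed block-by-block.

A has Jordan form
J =
  [6, 1, 0]
  [0, 6, 0]
  [0, 0, 6]
(up to reordering of blocks).

Per-block formulas:
  For a 1×1 block at λ = 6: exp(t · [6]) = [e^(6t)].
  For a 2×2 Jordan block J_2(6): exp(t · J_2(6)) = e^(6t)·(I + t·N), where N is the 2×2 nilpotent shift.

After assembling e^{tJ} and conjugating by P, we get:

e^{tA} =
  [2*t*exp(6*t) + exp(6*t), t*exp(6*t), -4*t*exp(6*t)]
  [-4*t*exp(6*t), -2*t*exp(6*t) + exp(6*t), 8*t*exp(6*t)]
  [0, 0, exp(6*t)]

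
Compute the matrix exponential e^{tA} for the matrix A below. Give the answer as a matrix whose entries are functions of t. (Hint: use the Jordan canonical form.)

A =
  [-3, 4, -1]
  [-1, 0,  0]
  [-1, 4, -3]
e^{tA} =
  [-t^2*exp(-2*t) - t*exp(-2*t) + exp(-2*t), 4*t*exp(-2*t), t^2*exp(-2*t) - t*exp(-2*t)]
  [-t^2*exp(-2*t)/2 - t*exp(-2*t), 2*t*exp(-2*t) + exp(-2*t), t^2*exp(-2*t)/2]
  [-t^2*exp(-2*t) - t*exp(-2*t), 4*t*exp(-2*t), t^2*exp(-2*t) - t*exp(-2*t) + exp(-2*t)]

Strategy: write A = P · J · P⁻¹ where J is a Jordan canonical form, so e^{tA} = P · e^{tJ} · P⁻¹, and e^{tJ} can be computed block-by-block.

A has Jordan form
J =
  [-2,  1,  0]
  [ 0, -2,  1]
  [ 0,  0, -2]
(up to reordering of blocks).

Per-block formulas:
  For a 3×3 Jordan block J_3(-2): exp(t · J_3(-2)) = e^(-2t)·(I + t·N + (t^2/2)·N^2), where N is the 3×3 nilpotent shift.

After assembling e^{tJ} and conjugating by P, we get:

e^{tA} =
  [-t^2*exp(-2*t) - t*exp(-2*t) + exp(-2*t), 4*t*exp(-2*t), t^2*exp(-2*t) - t*exp(-2*t)]
  [-t^2*exp(-2*t)/2 - t*exp(-2*t), 2*t*exp(-2*t) + exp(-2*t), t^2*exp(-2*t)/2]
  [-t^2*exp(-2*t) - t*exp(-2*t), 4*t*exp(-2*t), t^2*exp(-2*t) - t*exp(-2*t) + exp(-2*t)]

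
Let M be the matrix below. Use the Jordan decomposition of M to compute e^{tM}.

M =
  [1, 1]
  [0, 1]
e^{tM} =
  [exp(t), t*exp(t)]
  [0, exp(t)]

Strategy: write M = P · J · P⁻¹ where J is a Jordan canonical form, so e^{tM} = P · e^{tJ} · P⁻¹, and e^{tJ} can be computed block-by-block.

M has Jordan form
J =
  [1, 1]
  [0, 1]
(up to reordering of blocks).

Per-block formulas:
  For a 2×2 Jordan block J_2(1): exp(t · J_2(1)) = e^(1t)·(I + t·N), where N is the 2×2 nilpotent shift.

After assembling e^{tJ} and conjugating by P, we get:

e^{tM} =
  [exp(t), t*exp(t)]
  [0, exp(t)]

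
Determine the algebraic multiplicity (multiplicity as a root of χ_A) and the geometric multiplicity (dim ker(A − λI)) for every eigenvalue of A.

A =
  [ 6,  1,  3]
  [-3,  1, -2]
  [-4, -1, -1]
λ = 2: alg = 3, geom = 1

Step 1 — factor the characteristic polynomial to read off the algebraic multiplicities:
  χ_A(x) = (x - 2)^3

Step 2 — compute geometric multiplicities via the rank-nullity identity g(λ) = n − rank(A − λI):
  rank(A − (2)·I) = 2, so dim ker(A − (2)·I) = n − 2 = 1

Summary:
  λ = 2: algebraic multiplicity = 3, geometric multiplicity = 1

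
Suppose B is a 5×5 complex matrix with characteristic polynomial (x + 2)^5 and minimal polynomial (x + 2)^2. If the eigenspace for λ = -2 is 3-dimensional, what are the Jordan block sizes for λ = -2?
Block sizes for λ = -2: [2, 2, 1]

Step 1 — from the characteristic polynomial, algebraic multiplicity of λ = -2 is 5. From dim ker(B − (-2)·I) = 3, there are exactly 3 Jordan blocks for λ = -2.
Step 2 — from the minimal polynomial, the factor (x + 2)^2 tells us the largest block for λ = -2 has size 2.
Step 3 — with total size 5, 3 blocks, and largest block 2, the block sizes (in nonincreasing order) are [2, 2, 1].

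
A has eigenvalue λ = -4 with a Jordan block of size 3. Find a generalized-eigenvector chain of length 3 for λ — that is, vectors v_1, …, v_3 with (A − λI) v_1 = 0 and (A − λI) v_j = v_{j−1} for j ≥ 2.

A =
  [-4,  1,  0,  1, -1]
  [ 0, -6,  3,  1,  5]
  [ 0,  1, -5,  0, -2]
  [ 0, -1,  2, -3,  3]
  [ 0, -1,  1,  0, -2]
A Jordan chain for λ = -4 of length 3:
v_1 = (-2, 1, -1, 0, 1)ᵀ
v_2 = (1, -2, 1, -1, -1)ᵀ
v_3 = (0, 1, 0, 0, 0)ᵀ

Let N = A − (-4)·I. We want v_3 with N^3 v_3 = 0 but N^2 v_3 ≠ 0; then v_{j-1} := N · v_j for j = 3, …, 2.

Pick v_3 = (0, 1, 0, 0, 0)ᵀ.
Then v_2 = N · v_3 = (1, -2, 1, -1, -1)ᵀ.
Then v_1 = N · v_2 = (-2, 1, -1, 0, 1)ᵀ.

Sanity check: (A − (-4)·I) v_1 = (0, 0, 0, 0, 0)ᵀ = 0. ✓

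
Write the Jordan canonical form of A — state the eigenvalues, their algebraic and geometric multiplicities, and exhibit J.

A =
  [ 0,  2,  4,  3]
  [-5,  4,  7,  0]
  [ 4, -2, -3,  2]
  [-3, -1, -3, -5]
J_3(-1) ⊕ J_1(-1)

The characteristic polynomial is
  det(x·I − A) = x^4 + 4*x^3 + 6*x^2 + 4*x + 1 = (x + 1)^4

Eigenvalues and multiplicities (the geometric multiplicity of λ is n − rank(A − λI), which equals the number of Jordan blocks for λ):
  λ = -1: algebraic multiplicity = 4, geometric multiplicity = 2

Determining the block sizes for each eigenvalue:
  λ = -1: with am = 4 and gm = 2, the partition is not yet determined (e.g. several partitions of 4 into 2 parts exist). Let N = A − (-1)·I. Computing rank(N^1) = 2, rank(N^2) = 1, rank(N^3) = 0; the number of blocks of size ≥ j is rank(N^{j−1}) − rank(N^j), giving [2, 1, 1]. So we have 1 block(s) of size 3, 1 block(s) of size 1 → block sizes [3, 1]

Assembling the blocks gives a Jordan form
J =
  [-1,  1,  0,  0]
  [ 0, -1,  1,  0]
  [ 0,  0, -1,  0]
  [ 0,  0,  0, -1]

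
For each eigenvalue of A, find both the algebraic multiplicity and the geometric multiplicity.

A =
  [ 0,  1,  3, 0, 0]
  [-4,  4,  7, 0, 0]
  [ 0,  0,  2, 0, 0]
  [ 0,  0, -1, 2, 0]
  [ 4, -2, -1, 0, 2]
λ = 2: alg = 5, geom = 3

Step 1 — factor the characteristic polynomial to read off the algebraic multiplicities:
  χ_A(x) = (x - 2)^5

Step 2 — compute geometric multiplicities via the rank-nullity identity g(λ) = n − rank(A − λI):
  rank(A − (2)·I) = 2, so dim ker(A − (2)·I) = n − 2 = 3

Summary:
  λ = 2: algebraic multiplicity = 5, geometric multiplicity = 3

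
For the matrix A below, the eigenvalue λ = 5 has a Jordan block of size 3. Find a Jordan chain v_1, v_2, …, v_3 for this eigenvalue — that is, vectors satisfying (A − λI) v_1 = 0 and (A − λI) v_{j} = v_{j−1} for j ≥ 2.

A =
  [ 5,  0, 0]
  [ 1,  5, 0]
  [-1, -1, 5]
A Jordan chain for λ = 5 of length 3:
v_1 = (0, 0, -1)ᵀ
v_2 = (0, 1, -1)ᵀ
v_3 = (1, 0, 0)ᵀ

Let N = A − (5)·I. We want v_3 with N^3 v_3 = 0 but N^2 v_3 ≠ 0; then v_{j-1} := N · v_j for j = 3, …, 2.

Pick v_3 = (1, 0, 0)ᵀ.
Then v_2 = N · v_3 = (0, 1, -1)ᵀ.
Then v_1 = N · v_2 = (0, 0, -1)ᵀ.

Sanity check: (A − (5)·I) v_1 = (0, 0, 0)ᵀ = 0. ✓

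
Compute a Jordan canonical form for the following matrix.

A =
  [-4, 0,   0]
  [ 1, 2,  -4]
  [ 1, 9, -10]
J_3(-4)

The characteristic polynomial is
  det(x·I − A) = x^3 + 12*x^2 + 48*x + 64 = (x + 4)^3

Eigenvalues and multiplicities (the geometric multiplicity of λ is n − rank(A − λI), which equals the number of Jordan blocks for λ):
  λ = -4: algebraic multiplicity = 3, geometric multiplicity = 1

Determining the block sizes for each eigenvalue:
  λ = -4: one block (gm = 1), so the single block has size am = 3 → block sizes [3]

Assembling the blocks gives a Jordan form
J =
  [-4,  1,  0]
  [ 0, -4,  1]
  [ 0,  0, -4]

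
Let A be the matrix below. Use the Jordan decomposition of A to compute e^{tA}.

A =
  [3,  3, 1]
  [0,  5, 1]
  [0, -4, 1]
e^{tA} =
  [exp(3*t), t^2*exp(3*t) + 3*t*exp(3*t), t^2*exp(3*t)/2 + t*exp(3*t)]
  [0, 2*t*exp(3*t) + exp(3*t), t*exp(3*t)]
  [0, -4*t*exp(3*t), -2*t*exp(3*t) + exp(3*t)]

Strategy: write A = P · J · P⁻¹ where J is a Jordan canonical form, so e^{tA} = P · e^{tJ} · P⁻¹, and e^{tJ} can be computed block-by-block.

A has Jordan form
J =
  [3, 1, 0]
  [0, 3, 1]
  [0, 0, 3]
(up to reordering of blocks).

Per-block formulas:
  For a 3×3 Jordan block J_3(3): exp(t · J_3(3)) = e^(3t)·(I + t·N + (t^2/2)·N^2), where N is the 3×3 nilpotent shift.

After assembling e^{tJ} and conjugating by P, we get:

e^{tA} =
  [exp(3*t), t^2*exp(3*t) + 3*t*exp(3*t), t^2*exp(3*t)/2 + t*exp(3*t)]
  [0, 2*t*exp(3*t) + exp(3*t), t*exp(3*t)]
  [0, -4*t*exp(3*t), -2*t*exp(3*t) + exp(3*t)]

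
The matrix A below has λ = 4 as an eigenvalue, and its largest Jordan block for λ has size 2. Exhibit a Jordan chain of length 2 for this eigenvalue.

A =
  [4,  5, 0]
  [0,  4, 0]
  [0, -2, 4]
A Jordan chain for λ = 4 of length 2:
v_1 = (5, 0, -2)ᵀ
v_2 = (0, 1, 0)ᵀ

Let N = A − (4)·I. We want v_2 with N^2 v_2 = 0 but N^1 v_2 ≠ 0; then v_{j-1} := N · v_j for j = 2, …, 2.

Pick v_2 = (0, 1, 0)ᵀ.
Then v_1 = N · v_2 = (5, 0, -2)ᵀ.

Sanity check: (A − (4)·I) v_1 = (0, 0, 0)ᵀ = 0. ✓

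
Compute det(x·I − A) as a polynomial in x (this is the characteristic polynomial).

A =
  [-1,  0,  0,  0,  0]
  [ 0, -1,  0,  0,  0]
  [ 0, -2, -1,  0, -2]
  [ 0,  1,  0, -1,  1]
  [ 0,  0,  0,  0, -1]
x^5 + 5*x^4 + 10*x^3 + 10*x^2 + 5*x + 1

Expanding det(x·I − A) (e.g. by cofactor expansion or by noting that A is similar to its Jordan form J, which has the same characteristic polynomial as A) gives
  χ_A(x) = x^5 + 5*x^4 + 10*x^3 + 10*x^2 + 5*x + 1
which factors as (x + 1)^5. The eigenvalues (with algebraic multiplicities) are λ = -1 with multiplicity 5.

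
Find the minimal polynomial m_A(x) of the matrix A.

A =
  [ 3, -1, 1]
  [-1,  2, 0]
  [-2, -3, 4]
x^3 - 9*x^2 + 27*x - 27

The characteristic polynomial is χ_A(x) = (x - 3)^3, so the eigenvalues are known. The minimal polynomial is
  m_A(x) = Π_λ (x − λ)^{k_λ}
where k_λ is the size of the *largest* Jordan block for λ (equivalently, the smallest k with (A − λI)^k v = 0 for every generalised eigenvector v of λ).

  λ = 3: largest Jordan block has size 3, contributing (x − 3)^3

So m_A(x) = (x - 3)^3 = x^3 - 9*x^2 + 27*x - 27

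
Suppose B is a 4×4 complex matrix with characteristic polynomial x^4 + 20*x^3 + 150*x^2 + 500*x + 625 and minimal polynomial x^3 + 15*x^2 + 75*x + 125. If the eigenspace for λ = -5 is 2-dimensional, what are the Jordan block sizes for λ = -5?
Block sizes for λ = -5: [3, 1]

Step 1 — from the characteristic polynomial, algebraic multiplicity of λ = -5 is 4. From dim ker(B − (-5)·I) = 2, there are exactly 2 Jordan blocks for λ = -5.
Step 2 — from the minimal polynomial, the factor (x + 5)^3 tells us the largest block for λ = -5 has size 3.
Step 3 — with total size 4, 2 blocks, and largest block 3, the block sizes (in nonincreasing order) are [3, 1].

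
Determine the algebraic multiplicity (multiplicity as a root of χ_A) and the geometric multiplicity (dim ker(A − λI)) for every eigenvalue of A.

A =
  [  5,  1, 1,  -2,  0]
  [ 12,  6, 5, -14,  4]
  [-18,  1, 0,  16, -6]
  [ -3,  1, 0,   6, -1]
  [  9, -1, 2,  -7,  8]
λ = 5: alg = 5, geom = 3

Step 1 — factor the characteristic polynomial to read off the algebraic multiplicities:
  χ_A(x) = (x - 5)^5

Step 2 — compute geometric multiplicities via the rank-nullity identity g(λ) = n − rank(A − λI):
  rank(A − (5)·I) = 2, so dim ker(A − (5)·I) = n − 2 = 3

Summary:
  λ = 5: algebraic multiplicity = 5, geometric multiplicity = 3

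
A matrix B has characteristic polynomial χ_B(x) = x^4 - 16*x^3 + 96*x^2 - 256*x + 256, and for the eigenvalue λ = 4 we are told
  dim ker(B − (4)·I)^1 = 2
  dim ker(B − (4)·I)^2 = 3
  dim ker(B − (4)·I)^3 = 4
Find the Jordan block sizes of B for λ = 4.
Block sizes for λ = 4: [3, 1]

From the dimensions of kernels of powers, the number of Jordan blocks of size at least j is d_j − d_{j−1} where d_j = dim ker(N^j) (with d_0 = 0). Computing the differences gives [2, 1, 1].
The number of blocks of size exactly k is (#blocks of size ≥ k) − (#blocks of size ≥ k + 1), so the partition is: 1 block(s) of size 1, 1 block(s) of size 3.
In nonincreasing order the block sizes are [3, 1].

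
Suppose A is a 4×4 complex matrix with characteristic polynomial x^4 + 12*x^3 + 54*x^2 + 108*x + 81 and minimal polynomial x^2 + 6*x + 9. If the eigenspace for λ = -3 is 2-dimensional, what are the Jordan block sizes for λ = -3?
Block sizes for λ = -3: [2, 2]

Step 1 — from the characteristic polynomial, algebraic multiplicity of λ = -3 is 4. From dim ker(A − (-3)·I) = 2, there are exactly 2 Jordan blocks for λ = -3.
Step 2 — from the minimal polynomial, the factor (x + 3)^2 tells us the largest block for λ = -3 has size 2.
Step 3 — with total size 4, 2 blocks, and largest block 2, the block sizes (in nonincreasing order) are [2, 2].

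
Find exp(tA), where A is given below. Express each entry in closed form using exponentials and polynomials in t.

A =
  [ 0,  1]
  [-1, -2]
e^{tA} =
  [t*exp(-t) + exp(-t), t*exp(-t)]
  [-t*exp(-t), -t*exp(-t) + exp(-t)]

Strategy: write A = P · J · P⁻¹ where J is a Jordan canonical form, so e^{tA} = P · e^{tJ} · P⁻¹, and e^{tJ} can be computed block-by-block.

A has Jordan form
J =
  [-1,  1]
  [ 0, -1]
(up to reordering of blocks).

Per-block formulas:
  For a 2×2 Jordan block J_2(-1): exp(t · J_2(-1)) = e^(-1t)·(I + t·N), where N is the 2×2 nilpotent shift.

After assembling e^{tJ} and conjugating by P, we get:

e^{tA} =
  [t*exp(-t) + exp(-t), t*exp(-t)]
  [-t*exp(-t), -t*exp(-t) + exp(-t)]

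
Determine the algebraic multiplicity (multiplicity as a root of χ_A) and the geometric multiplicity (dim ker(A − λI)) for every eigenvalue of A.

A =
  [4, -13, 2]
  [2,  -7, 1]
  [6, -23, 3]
λ = 0: alg = 3, geom = 1

Step 1 — factor the characteristic polynomial to read off the algebraic multiplicities:
  χ_A(x) = x^3

Step 2 — compute geometric multiplicities via the rank-nullity identity g(λ) = n − rank(A − λI):
  rank(A − (0)·I) = 2, so dim ker(A − (0)·I) = n − 2 = 1

Summary:
  λ = 0: algebraic multiplicity = 3, geometric multiplicity = 1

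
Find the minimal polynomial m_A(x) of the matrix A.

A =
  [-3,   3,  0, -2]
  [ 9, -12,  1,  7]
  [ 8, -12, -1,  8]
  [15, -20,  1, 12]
x^3 + 3*x^2 + 3*x + 1

The characteristic polynomial is χ_A(x) = (x + 1)^4, so the eigenvalues are known. The minimal polynomial is
  m_A(x) = Π_λ (x − λ)^{k_λ}
where k_λ is the size of the *largest* Jordan block for λ (equivalently, the smallest k with (A − λI)^k v = 0 for every generalised eigenvector v of λ).

  λ = -1: largest Jordan block has size 3, contributing (x + 1)^3

So m_A(x) = (x + 1)^3 = x^3 + 3*x^2 + 3*x + 1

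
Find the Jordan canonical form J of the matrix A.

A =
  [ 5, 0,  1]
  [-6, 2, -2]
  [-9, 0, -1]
J_2(2) ⊕ J_1(2)

The characteristic polynomial is
  det(x·I − A) = x^3 - 6*x^2 + 12*x - 8 = (x - 2)^3

Eigenvalues and multiplicities (the geometric multiplicity of λ is n − rank(A − λI), which equals the number of Jordan blocks for λ):
  λ = 2: algebraic multiplicity = 3, geometric multiplicity = 2

Determining the block sizes for each eigenvalue:
  λ = 2: 2 blocks summing to 3 forces exactly one block of size 2 and the rest size 1 → block sizes [2, 1]

Assembling the blocks gives a Jordan form
J =
  [2, 1, 0]
  [0, 2, 0]
  [0, 0, 2]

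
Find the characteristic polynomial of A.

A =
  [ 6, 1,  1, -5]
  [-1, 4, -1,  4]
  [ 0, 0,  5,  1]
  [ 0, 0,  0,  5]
x^4 - 20*x^3 + 150*x^2 - 500*x + 625

Expanding det(x·I − A) (e.g. by cofactor expansion or by noting that A is similar to its Jordan form J, which has the same characteristic polynomial as A) gives
  χ_A(x) = x^4 - 20*x^3 + 150*x^2 - 500*x + 625
which factors as (x - 5)^4. The eigenvalues (with algebraic multiplicities) are λ = 5 with multiplicity 4.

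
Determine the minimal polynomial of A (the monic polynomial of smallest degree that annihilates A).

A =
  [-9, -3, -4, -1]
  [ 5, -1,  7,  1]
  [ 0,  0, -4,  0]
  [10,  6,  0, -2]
x^3 + 12*x^2 + 48*x + 64

The characteristic polynomial is χ_A(x) = (x + 4)^4, so the eigenvalues are known. The minimal polynomial is
  m_A(x) = Π_λ (x − λ)^{k_λ}
where k_λ is the size of the *largest* Jordan block for λ (equivalently, the smallest k with (A − λI)^k v = 0 for every generalised eigenvector v of λ).

  λ = -4: largest Jordan block has size 3, contributing (x + 4)^3

So m_A(x) = (x + 4)^3 = x^3 + 12*x^2 + 48*x + 64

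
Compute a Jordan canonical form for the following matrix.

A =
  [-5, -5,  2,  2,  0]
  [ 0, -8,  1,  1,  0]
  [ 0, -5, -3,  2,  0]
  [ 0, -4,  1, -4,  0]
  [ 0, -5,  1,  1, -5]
J_3(-5) ⊕ J_1(-5) ⊕ J_1(-5)

The characteristic polynomial is
  det(x·I − A) = x^5 + 25*x^4 + 250*x^3 + 1250*x^2 + 3125*x + 3125 = (x + 5)^5

Eigenvalues and multiplicities (the geometric multiplicity of λ is n − rank(A − λI), which equals the number of Jordan blocks for λ):
  λ = -5: algebraic multiplicity = 5, geometric multiplicity = 3

Determining the block sizes for each eigenvalue:
  λ = -5: with am = 5 and gm = 3, the partition is not yet determined (e.g. several partitions of 5 into 3 parts exist). Let N = A − (-5)·I. Computing rank(N^1) = 2, rank(N^2) = 1, rank(N^3) = 0; the number of blocks of size ≥ j is rank(N^{j−1}) − rank(N^j), giving [3, 1, 1]. So we have 1 block(s) of size 3, 2 block(s) of size 1 → block sizes [3, 1, 1]

Assembling the blocks gives a Jordan form
J =
  [-5,  1,  0,  0,  0]
  [ 0, -5,  1,  0,  0]
  [ 0,  0, -5,  0,  0]
  [ 0,  0,  0, -5,  0]
  [ 0,  0,  0,  0, -5]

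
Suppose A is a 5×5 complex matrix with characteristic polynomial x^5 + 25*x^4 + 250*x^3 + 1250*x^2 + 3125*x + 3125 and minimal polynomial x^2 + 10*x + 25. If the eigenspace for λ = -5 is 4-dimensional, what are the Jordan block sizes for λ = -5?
Block sizes for λ = -5: [2, 1, 1, 1]

Step 1 — from the characteristic polynomial, algebraic multiplicity of λ = -5 is 5. From dim ker(A − (-5)·I) = 4, there are exactly 4 Jordan blocks for λ = -5.
Step 2 — from the minimal polynomial, the factor (x + 5)^2 tells us the largest block for λ = -5 has size 2.
Step 3 — with total size 5, 4 blocks, and largest block 2, the block sizes (in nonincreasing order) are [2, 1, 1, 1].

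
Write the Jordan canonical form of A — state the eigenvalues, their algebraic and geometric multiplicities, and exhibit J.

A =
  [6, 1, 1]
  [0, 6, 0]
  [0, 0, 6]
J_2(6) ⊕ J_1(6)

The characteristic polynomial is
  det(x·I − A) = x^3 - 18*x^2 + 108*x - 216 = (x - 6)^3

Eigenvalues and multiplicities (the geometric multiplicity of λ is n − rank(A − λI), which equals the number of Jordan blocks for λ):
  λ = 6: algebraic multiplicity = 3, geometric multiplicity = 2

Determining the block sizes for each eigenvalue:
  λ = 6: 2 blocks summing to 3 forces exactly one block of size 2 and the rest size 1 → block sizes [2, 1]

Assembling the blocks gives a Jordan form
J =
  [6, 1, 0]
  [0, 6, 0]
  [0, 0, 6]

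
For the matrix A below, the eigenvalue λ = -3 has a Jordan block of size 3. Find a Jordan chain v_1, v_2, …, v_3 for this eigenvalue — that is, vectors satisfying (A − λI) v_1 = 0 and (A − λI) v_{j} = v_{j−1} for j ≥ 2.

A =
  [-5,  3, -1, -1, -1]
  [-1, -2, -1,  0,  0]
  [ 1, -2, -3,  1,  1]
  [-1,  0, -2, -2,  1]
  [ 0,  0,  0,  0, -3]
A Jordan chain for λ = -3 of length 3:
v_1 = (1, 0, -1, -1, 0)ᵀ
v_2 = (-2, -1, 1, -1, 0)ᵀ
v_3 = (1, 0, 0, 0, 0)ᵀ

Let N = A − (-3)·I. We want v_3 with N^3 v_3 = 0 but N^2 v_3 ≠ 0; then v_{j-1} := N · v_j for j = 3, …, 2.

Pick v_3 = (1, 0, 0, 0, 0)ᵀ.
Then v_2 = N · v_3 = (-2, -1, 1, -1, 0)ᵀ.
Then v_1 = N · v_2 = (1, 0, -1, -1, 0)ᵀ.

Sanity check: (A − (-3)·I) v_1 = (0, 0, 0, 0, 0)ᵀ = 0. ✓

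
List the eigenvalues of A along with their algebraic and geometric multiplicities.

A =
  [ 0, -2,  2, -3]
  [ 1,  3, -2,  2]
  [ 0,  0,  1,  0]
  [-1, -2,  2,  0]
λ = 1: alg = 4, geom = 2

Step 1 — factor the characteristic polynomial to read off the algebraic multiplicities:
  χ_A(x) = (x - 1)^4

Step 2 — compute geometric multiplicities via the rank-nullity identity g(λ) = n − rank(A − λI):
  rank(A − (1)·I) = 2, so dim ker(A − (1)·I) = n − 2 = 2

Summary:
  λ = 1: algebraic multiplicity = 4, geometric multiplicity = 2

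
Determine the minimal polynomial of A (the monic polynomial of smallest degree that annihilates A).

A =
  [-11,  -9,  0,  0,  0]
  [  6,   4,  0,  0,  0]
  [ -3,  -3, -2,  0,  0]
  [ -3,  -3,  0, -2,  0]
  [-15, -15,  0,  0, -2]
x^2 + 7*x + 10

The characteristic polynomial is χ_A(x) = (x + 2)^4*(x + 5), so the eigenvalues are known. The minimal polynomial is
  m_A(x) = Π_λ (x − λ)^{k_λ}
where k_λ is the size of the *largest* Jordan block for λ (equivalently, the smallest k with (A − λI)^k v = 0 for every generalised eigenvector v of λ).

  λ = -5: largest Jordan block has size 1, contributing (x + 5)
  λ = -2: largest Jordan block has size 1, contributing (x + 2)

So m_A(x) = (x + 2)*(x + 5) = x^2 + 7*x + 10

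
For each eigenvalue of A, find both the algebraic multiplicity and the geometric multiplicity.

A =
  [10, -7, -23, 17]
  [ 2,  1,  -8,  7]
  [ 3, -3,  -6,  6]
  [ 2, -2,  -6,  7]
λ = 3: alg = 4, geom = 2

Step 1 — factor the characteristic polynomial to read off the algebraic multiplicities:
  χ_A(x) = (x - 3)^4

Step 2 — compute geometric multiplicities via the rank-nullity identity g(λ) = n − rank(A − λI):
  rank(A − (3)·I) = 2, so dim ker(A − (3)·I) = n − 2 = 2

Summary:
  λ = 3: algebraic multiplicity = 4, geometric multiplicity = 2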